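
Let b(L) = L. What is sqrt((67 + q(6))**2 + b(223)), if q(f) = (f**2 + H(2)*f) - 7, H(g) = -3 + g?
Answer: sqrt(8323) ≈ 91.230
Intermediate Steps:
q(f) = -7 + f**2 - f (q(f) = (f**2 + (-3 + 2)*f) - 7 = (f**2 - f) - 7 = -7 + f**2 - f)
sqrt((67 + q(6))**2 + b(223)) = sqrt((67 + (-7 + 6**2 - 1*6))**2 + 223) = sqrt((67 + (-7 + 36 - 6))**2 + 223) = sqrt((67 + 23)**2 + 223) = sqrt(90**2 + 223) = sqrt(8100 + 223) = sqrt(8323)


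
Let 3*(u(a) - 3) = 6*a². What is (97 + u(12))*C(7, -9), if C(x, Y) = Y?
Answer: -3492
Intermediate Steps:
u(a) = 3 + 2*a² (u(a) = 3 + (6*a²)/3 = 3 + 2*a²)
(97 + u(12))*C(7, -9) = (97 + (3 + 2*12²))*(-9) = (97 + (3 + 2*144))*(-9) = (97 + (3 + 288))*(-9) = (97 + 291)*(-9) = 388*(-9) = -3492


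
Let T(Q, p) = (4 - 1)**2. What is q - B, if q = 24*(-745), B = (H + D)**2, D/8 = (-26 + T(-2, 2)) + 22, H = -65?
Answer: -18505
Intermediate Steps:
T(Q, p) = 9 (T(Q, p) = 3**2 = 9)
D = 40 (D = 8*((-26 + 9) + 22) = 8*(-17 + 22) = 8*5 = 40)
B = 625 (B = (-65 + 40)**2 = (-25)**2 = 625)
q = -17880
q - B = -17880 - 1*625 = -17880 - 625 = -18505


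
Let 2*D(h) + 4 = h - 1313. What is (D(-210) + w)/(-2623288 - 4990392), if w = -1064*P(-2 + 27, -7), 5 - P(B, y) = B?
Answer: -41033/15227360 ≈ -0.0026947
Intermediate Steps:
P(B, y) = 5 - B
D(h) = -1317/2 + h/2 (D(h) = -2 + (h - 1313)/2 = -2 + (-1313 + h)/2 = -2 + (-1313/2 + h/2) = -1317/2 + h/2)
w = 21280 (w = -1064*(5 - (-2 + 27)) = -1064*(5 - 1*25) = -1064*(5 - 25) = -1064*(-20) = 21280)
(D(-210) + w)/(-2623288 - 4990392) = ((-1317/2 + (½)*(-210)) + 21280)/(-2623288 - 4990392) = ((-1317/2 - 105) + 21280)/(-7613680) = (-1527/2 + 21280)*(-1/7613680) = (41033/2)*(-1/7613680) = -41033/15227360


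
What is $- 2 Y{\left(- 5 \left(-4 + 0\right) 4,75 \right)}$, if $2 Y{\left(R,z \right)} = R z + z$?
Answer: $-6075$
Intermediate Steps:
$Y{\left(R,z \right)} = \frac{z}{2} + \frac{R z}{2}$ ($Y{\left(R,z \right)} = \frac{R z + z}{2} = \frac{z + R z}{2} = \frac{z}{2} + \frac{R z}{2}$)
$- 2 Y{\left(- 5 \left(-4 + 0\right) 4,75 \right)} = - 2 \cdot \frac{1}{2} \cdot 75 \left(1 - 5 \left(-4 + 0\right) 4\right) = - 2 \cdot \frac{1}{2} \cdot 75 \left(1 - 5 \left(\left(-4\right) 4\right)\right) = - 2 \cdot \frac{1}{2} \cdot 75 \left(1 - -80\right) = - 2 \cdot \frac{1}{2} \cdot 75 \left(1 + 80\right) = - 2 \cdot \frac{1}{2} \cdot 75 \cdot 81 = \left(-2\right) \frac{6075}{2} = -6075$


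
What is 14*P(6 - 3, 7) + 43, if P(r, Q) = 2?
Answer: 71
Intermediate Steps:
14*P(6 - 3, 7) + 43 = 14*2 + 43 = 28 + 43 = 71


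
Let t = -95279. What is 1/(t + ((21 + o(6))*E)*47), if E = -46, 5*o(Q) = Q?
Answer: -5/716377 ≈ -6.9796e-6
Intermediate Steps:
o(Q) = Q/5
1/(t + ((21 + o(6))*E)*47) = 1/(-95279 + ((21 + (1/5)*6)*(-46))*47) = 1/(-95279 + ((21 + 6/5)*(-46))*47) = 1/(-95279 + ((111/5)*(-46))*47) = 1/(-95279 - 5106/5*47) = 1/(-95279 - 239982/5) = 1/(-716377/5) = -5/716377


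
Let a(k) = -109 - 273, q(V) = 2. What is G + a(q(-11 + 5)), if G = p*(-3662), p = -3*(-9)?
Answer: -99256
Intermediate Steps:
p = 27
a(k) = -382
G = -98874 (G = 27*(-3662) = -98874)
G + a(q(-11 + 5)) = -98874 - 382 = -99256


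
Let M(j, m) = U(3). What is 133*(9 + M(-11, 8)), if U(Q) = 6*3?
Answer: 3591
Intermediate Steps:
U(Q) = 18
M(j, m) = 18
133*(9 + M(-11, 8)) = 133*(9 + 18) = 133*27 = 3591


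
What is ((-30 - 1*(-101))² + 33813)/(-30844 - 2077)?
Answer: -38854/32921 ≈ -1.1802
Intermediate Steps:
((-30 - 1*(-101))² + 33813)/(-30844 - 2077) = ((-30 + 101)² + 33813)/(-32921) = (71² + 33813)*(-1/32921) = (5041 + 33813)*(-1/32921) = 38854*(-1/32921) = -38854/32921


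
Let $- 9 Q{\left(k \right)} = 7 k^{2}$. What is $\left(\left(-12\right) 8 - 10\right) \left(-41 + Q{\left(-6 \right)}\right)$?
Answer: $7314$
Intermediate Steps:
$Q{\left(k \right)} = - \frac{7 k^{2}}{9}$
$\left(\left(-12\right) 8 - 10\right) \left(-41 + Q{\left(-6 \right)}\right) = \left(\left(-12\right) 8 - 10\right) \left(-41 - \frac{7 \left(-6\right)^{2}}{9}\right) = \left(-96 - 10\right) \left(-41 - 28\right) = - 106 \left(-41 - 28\right) = \left(-106\right) \left(-69\right) = 7314$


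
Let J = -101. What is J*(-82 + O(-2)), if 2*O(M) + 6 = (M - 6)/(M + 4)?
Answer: 8787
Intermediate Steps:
O(M) = -3 + (-6 + M)/(2*(4 + M)) (O(M) = -3 + ((M - 6)/(M + 4))/2 = -3 + ((-6 + M)/(4 + M))/2 = -3 + (-6 + M)/(2*(4 + M)))
J*(-82 + O(-2)) = -101*(-82 + 5*(-6 - 1*(-2))/(2*(4 - 2))) = -101*(-82 + (5/2)*(-6 + 2)/2) = -101*(-82 + (5/2)*(½)*(-4)) = -101*(-82 - 5) = -101*(-87) = 8787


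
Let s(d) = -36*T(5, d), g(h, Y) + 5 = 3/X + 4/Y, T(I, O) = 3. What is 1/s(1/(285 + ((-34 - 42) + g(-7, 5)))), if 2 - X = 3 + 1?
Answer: -1/108 ≈ -0.0092593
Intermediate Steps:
X = -2 (X = 2 - (3 + 1) = 2 - 1*4 = 2 - 4 = -2)
g(h, Y) = -13/2 + 4/Y (g(h, Y) = -5 + (3/(-2) + 4/Y) = -5 + (3*(-½) + 4/Y) = -5 + (-3/2 + 4/Y) = -13/2 + 4/Y)
s(d) = -108 (s(d) = -36*3 = -108)
1/s(1/(285 + ((-34 - 42) + g(-7, 5)))) = 1/(-108) = -1/108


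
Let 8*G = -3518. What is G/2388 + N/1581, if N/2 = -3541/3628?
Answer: -846419923/4565750928 ≈ -0.18538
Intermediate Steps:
G = -1759/4 (G = (⅛)*(-3518) = -1759/4 ≈ -439.75)
N = -3541/1814 (N = 2*(-3541/3628) = -3541/1814 ≈ -1.9520)
G/2388 + N/1581 = -1759/4/2388 - 3541/1814/1581 = -1759/4*1/2388 - 3541/1814*1/1581 = -1759/9552 - 3541/2867934 = -846419923/4565750928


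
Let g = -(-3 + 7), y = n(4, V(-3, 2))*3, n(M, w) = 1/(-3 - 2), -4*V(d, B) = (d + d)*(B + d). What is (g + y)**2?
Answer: 529/25 ≈ 21.160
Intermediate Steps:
V(d, B) = -d*(B + d)/2 (V(d, B) = -(d + d)*(B + d)/4 = -2*d*(B + d)/4 = -d*(B + d)/2)
n(M, w) = -1/5 (n(M, w) = 1/(-5) = -1/5)
y = -3/5 (y = -1/5*3 = -3/5 ≈ -0.60000)
g = -4 (g = -1*4 = -4)
(g + y)**2 = (-4 - 3/5)**2 = (-23/5)**2 = 529/25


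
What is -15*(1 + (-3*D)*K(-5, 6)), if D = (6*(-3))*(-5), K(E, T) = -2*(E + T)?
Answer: -8115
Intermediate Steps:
K(E, T) = -2*E - 2*T
D = 90 (D = -18*(-5) = 90)
-15*(1 + (-3*D)*K(-5, 6)) = -15*(1 + (-3*90)*(-2*(-5) - 2*6)) = -15*(1 - 270*(10 - 12)) = -15*(1 - 270*(-2)) = -15*(1 + 540) = -15*541 = -8115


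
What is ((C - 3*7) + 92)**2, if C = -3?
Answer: 4624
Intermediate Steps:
((C - 3*7) + 92)**2 = ((-3 - 3*7) + 92)**2 = ((-3 - 21) + 92)**2 = (-24 + 92)**2 = 68**2 = 4624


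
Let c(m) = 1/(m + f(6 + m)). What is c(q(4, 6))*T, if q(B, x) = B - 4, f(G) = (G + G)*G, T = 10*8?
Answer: 10/9 ≈ 1.1111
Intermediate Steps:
T = 80
f(G) = 2*G**2 (f(G) = (2*G)*G = 2*G**2)
q(B, x) = -4 + B
c(m) = 1/(m + 2*(6 + m)**2)
c(q(4, 6))*T = 80/((-4 + 4) + 2*(6 + (-4 + 4))**2) = 80/(0 + 2*(6 + 0)**2) = 80/(0 + 2*6**2) = 80/(0 + 2*36) = 80/(0 + 72) = 80/72 = (1/72)*80 = 10/9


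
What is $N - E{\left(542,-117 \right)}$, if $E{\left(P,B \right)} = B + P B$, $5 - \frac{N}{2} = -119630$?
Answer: $302801$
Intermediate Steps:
$N = 239270$ ($N = 10 - -239260 = 10 + 239260 = 239270$)
$E{\left(P,B \right)} = B + B P$
$N - E{\left(542,-117 \right)} = 239270 - - 117 \left(1 + 542\right) = 239270 - \left(-117\right) 543 = 239270 - -63531 = 239270 + 63531 = 302801$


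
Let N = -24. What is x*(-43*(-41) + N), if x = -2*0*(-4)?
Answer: 0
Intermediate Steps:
x = 0 (x = 0*(-4) = 0)
x*(-43*(-41) + N) = 0*(-43*(-41) - 24) = 0*(1763 - 24) = 0*1739 = 0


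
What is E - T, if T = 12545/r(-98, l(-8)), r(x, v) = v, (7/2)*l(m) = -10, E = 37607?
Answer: 167991/4 ≈ 41998.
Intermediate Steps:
l(m) = -20/7 (l(m) = (2/7)*(-10) = -20/7)
T = -17563/4 (T = 12545/(-20/7) = 12545*(-7/20) = -17563/4 ≈ -4390.8)
E - T = 37607 - 1*(-17563/4) = 37607 + 17563/4 = 167991/4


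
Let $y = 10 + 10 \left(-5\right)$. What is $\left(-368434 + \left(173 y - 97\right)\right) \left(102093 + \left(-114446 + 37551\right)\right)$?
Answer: $-9460614298$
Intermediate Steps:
$y = -40$ ($y = 10 - 50 = -40$)
$\left(-368434 + \left(173 y - 97\right)\right) \left(102093 + \left(-114446 + 37551\right)\right) = \left(-368434 + \left(173 \left(-40\right) - 97\right)\right) \left(102093 + \left(-114446 + 37551\right)\right) = \left(-368434 - 7017\right) \left(102093 - 76895\right) = \left(-368434 - 7017\right) 25198 = \left(-375451\right) 25198 = -9460614298$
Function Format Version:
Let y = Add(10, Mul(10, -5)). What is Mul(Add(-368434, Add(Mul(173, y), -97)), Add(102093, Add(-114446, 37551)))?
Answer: -9460614298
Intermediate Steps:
y = -40 (y = Add(10, -50) = -40)
Mul(Add(-368434, Add(Mul(173, y), -97)), Add(102093, Add(-114446, 37551))) = Mul(Add(-368434, Add(Mul(173, -40), -97)), Add(102093, Add(-114446, 37551))) = Mul(Add(-368434, Add(-6920, -97)), Add(102093, -76895)) = Mul(Add(-368434, -7017), 25198) = Mul(-375451, 25198) = -9460614298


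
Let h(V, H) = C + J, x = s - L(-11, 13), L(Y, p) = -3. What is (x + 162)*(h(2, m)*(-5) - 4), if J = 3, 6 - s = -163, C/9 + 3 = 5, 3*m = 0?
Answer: -36406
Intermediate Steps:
m = 0 (m = (1/3)*0 = 0)
C = 18 (C = -27 + 9*5 = -27 + 45 = 18)
s = 169 (s = 6 - 1*(-163) = 6 + 163 = 169)
x = 172 (x = 169 - 1*(-3) = 169 + 3 = 172)
h(V, H) = 21 (h(V, H) = 18 + 3 = 21)
(x + 162)*(h(2, m)*(-5) - 4) = (172 + 162)*(21*(-5) - 4) = 334*(-105 - 4) = 334*(-109) = -36406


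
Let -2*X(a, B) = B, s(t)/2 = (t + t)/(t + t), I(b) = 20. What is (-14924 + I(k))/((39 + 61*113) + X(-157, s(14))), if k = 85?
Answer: -14904/6931 ≈ -2.1503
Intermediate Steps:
s(t) = 2 (s(t) = 2*((t + t)/(t + t)) = 2*((2*t)/((2*t))) = 2*((2*t)*(1/(2*t))) = 2*1 = 2)
X(a, B) = -B/2
(-14924 + I(k))/((39 + 61*113) + X(-157, s(14))) = (-14924 + 20)/((39 + 61*113) - 1/2*2) = -14904/((39 + 6893) - 1) = -14904/(6932 - 1) = -14904/6931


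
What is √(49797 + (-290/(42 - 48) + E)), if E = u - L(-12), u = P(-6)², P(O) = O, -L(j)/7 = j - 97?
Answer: √442065/3 ≈ 221.63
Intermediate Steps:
L(j) = 679 - 7*j (L(j) = -7*(j - 97) = -7*(-97 + j) = 679 - 7*j)
u = 36 (u = (-6)² = 36)
E = -727 (E = 36 - (679 - 7*(-12)) = 36 - (679 + 84) = 36 - 1*763 = 36 - 763 = -727)
√(49797 + (-290/(42 - 48) + E)) = √(49797 + (-290/(42 - 48) - 727)) = √(49797 + (-290/(-6) - 727)) = √(49797 + (-⅙*(-290) - 727)) = √(49797 + (145/3 - 727)) = √(49797 - 2036/3) = √(147355/3) = √442065/3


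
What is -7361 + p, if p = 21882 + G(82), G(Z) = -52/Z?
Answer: 595335/41 ≈ 14520.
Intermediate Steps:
p = 897136/41 (p = 21882 - 52/82 = 21882 - 52*1/82 = 21882 - 26/41 = 897136/41 ≈ 21881.)
-7361 + p = -7361 + 897136/41 = 595335/41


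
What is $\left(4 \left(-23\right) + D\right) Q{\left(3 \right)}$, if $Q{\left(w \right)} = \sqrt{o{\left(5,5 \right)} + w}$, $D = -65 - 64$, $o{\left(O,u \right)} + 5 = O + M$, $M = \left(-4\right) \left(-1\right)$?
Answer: $- 221 \sqrt{7} \approx -584.71$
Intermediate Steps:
$M = 4$
$o{\left(O,u \right)} = -1 + O$ ($o{\left(O,u \right)} = -5 + \left(O + 4\right) = -5 + \left(4 + O\right) = -1 + O$)
$D = -129$ ($D = -65 - 64 = -129$)
$Q{\left(w \right)} = \sqrt{4 + w}$ ($Q{\left(w \right)} = \sqrt{\left(-1 + 5\right) + w} = \sqrt{4 + w}$)
$\left(4 \left(-23\right) + D\right) Q{\left(3 \right)} = \left(4 \left(-23\right) - 129\right) \sqrt{4 + 3} = \left(-92 - 129\right) \sqrt{7} = - 221 \sqrt{7}$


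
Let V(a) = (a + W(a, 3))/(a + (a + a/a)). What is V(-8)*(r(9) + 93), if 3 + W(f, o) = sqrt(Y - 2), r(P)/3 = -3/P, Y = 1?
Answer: 1012/15 - 92*I/15 ≈ 67.467 - 6.1333*I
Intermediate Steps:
r(P) = -9/P (r(P) = 3*(-3/P) = -9/P)
W(f, o) = -3 + I (W(f, o) = -3 + sqrt(1 - 2) = -3 + sqrt(-1) = -3 + I)
V(a) = (-3 + I + a)/(1 + 2*a) (V(a) = (a + (-3 + I))/(a + (a + a/a)) = (-3 + I + a)/(a + (a + 1)) = (-3 + I + a)/(a + (1 + a)) = (-3 + I + a)/(1 + 2*a))
V(-8)*(r(9) + 93) = ((-3 + I - 8)/(1 + 2*(-8)))*(-9/9 + 93) = ((-11 + I)/(1 - 16))*(-9*1/9 + 93) = ((-11 + I)/(-15))*(-1 + 93) = -(-11 + I)/15*92 = (11/15 - I/15)*92 = 1012/15 - 92*I/15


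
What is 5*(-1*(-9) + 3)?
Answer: 60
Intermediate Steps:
5*(-1*(-9) + 3) = 5*(9 + 3) = 5*12 = 60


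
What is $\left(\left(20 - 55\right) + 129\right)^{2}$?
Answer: $8836$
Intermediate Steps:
$\left(\left(20 - 55\right) + 129\right)^{2} = \left(-35 + 129\right)^{2} = 94^{2} = 8836$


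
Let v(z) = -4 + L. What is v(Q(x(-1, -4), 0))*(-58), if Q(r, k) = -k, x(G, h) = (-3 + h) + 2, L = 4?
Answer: 0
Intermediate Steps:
x(G, h) = -1 + h
v(z) = 0 (v(z) = -4 + 4 = 0)
v(Q(x(-1, -4), 0))*(-58) = 0*(-58) = 0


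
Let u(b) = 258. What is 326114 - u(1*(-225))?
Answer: 325856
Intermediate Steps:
326114 - u(1*(-225)) = 326114 - 1*258 = 326114 - 258 = 325856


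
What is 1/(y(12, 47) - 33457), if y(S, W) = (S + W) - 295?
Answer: -1/33693 ≈ -2.9680e-5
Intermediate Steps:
y(S, W) = -295 + S + W
1/(y(12, 47) - 33457) = 1/((-295 + 12 + 47) - 33457) = 1/(-236 - 33457) = 1/(-33693) = -1/33693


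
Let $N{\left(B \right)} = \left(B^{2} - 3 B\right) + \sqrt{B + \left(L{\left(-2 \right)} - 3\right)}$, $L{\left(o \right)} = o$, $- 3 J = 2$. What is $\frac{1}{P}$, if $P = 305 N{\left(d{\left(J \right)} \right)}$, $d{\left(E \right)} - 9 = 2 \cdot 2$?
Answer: $\frac{13}{515206} - \frac{\sqrt{2}}{2576030} \approx 2.4684 \cdot 10^{-5}$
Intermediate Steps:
$J = - \frac{2}{3}$ ($J = \left(- \frac{1}{3}\right) 2 = - \frac{2}{3} \approx -0.66667$)
$d{\left(E \right)} = 13$ ($d{\left(E \right)} = 9 + 2 \cdot 2 = 9 + 4 = 13$)
$N{\left(B \right)} = B^{2} + \sqrt{-5 + B} - 3 B$ ($N{\left(B \right)} = \left(B^{2} - 3 B\right) + \sqrt{B - 5} = \left(B^{2} - 3 B\right) + \sqrt{-5 + B} = B^{2} + \sqrt{-5 + B} - 3 B$)
$P = 39650 + 610 \sqrt{2}$ ($P = 305 \left(13^{2} + \sqrt{-5 + 13} - 39\right) = 305 \left(169 + \sqrt{8} - 39\right) = 305 \left(169 + 2 \sqrt{2} - 39\right) = 305 \left(130 + 2 \sqrt{2}\right) = 39650 + 610 \sqrt{2} \approx 40513.0$)
$\frac{1}{P} = \frac{1}{39650 + 610 \sqrt{2}}$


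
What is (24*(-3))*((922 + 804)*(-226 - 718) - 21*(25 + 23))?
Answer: 117385344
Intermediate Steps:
(24*(-3))*((922 + 804)*(-226 - 718) - 21*(25 + 23)) = -72*(1726*(-944) - 21*48) = -72*(-1629344 - 1008) = -72*(-1630352) = 117385344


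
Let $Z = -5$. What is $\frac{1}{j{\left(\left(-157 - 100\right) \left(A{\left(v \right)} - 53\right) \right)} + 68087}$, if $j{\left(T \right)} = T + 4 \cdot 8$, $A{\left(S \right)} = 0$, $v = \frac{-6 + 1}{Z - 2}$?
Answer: $\frac{1}{81740} \approx 1.2234 \cdot 10^{-5}$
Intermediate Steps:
$v = \frac{5}{7}$ ($v = \frac{-6 + 1}{-5 - 2} = - \frac{5}{-7} = \left(-5\right) \left(- \frac{1}{7}\right) = \frac{5}{7} \approx 0.71429$)
$j{\left(T \right)} = 32 + T$ ($j{\left(T \right)} = T + 32 = 32 + T$)
$\frac{1}{j{\left(\left(-157 - 100\right) \left(A{\left(v \right)} - 53\right) \right)} + 68087} = \frac{1}{\left(32 + \left(-157 - 100\right) \left(0 - 53\right)\right) + 68087} = \frac{1}{\left(32 - -13621\right) + 68087} = \frac{1}{\left(32 + 13621\right) + 68087} = \frac{1}{13653 + 68087} = \frac{1}{81740}$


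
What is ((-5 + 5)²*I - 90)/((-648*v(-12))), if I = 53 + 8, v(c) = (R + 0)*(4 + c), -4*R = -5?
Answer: -1/72 ≈ -0.013889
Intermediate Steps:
R = 5/4 (R = -¼*(-5) = 5/4 ≈ 1.2500)
v(c) = 5 + 5*c/4 (v(c) = (5/4 + 0)*(4 + c) = 5*(4 + c)/4 = 5 + 5*c/4)
I = 61
((-5 + 5)²*I - 90)/((-648*v(-12))) = ((-5 + 5)²*61 - 90)/((-648*(5 + (5/4)*(-12)))) = (0²*61 - 90)/((-648*(5 - 15))) = (0*61 - 90)/((-648*(-10))) = (0 - 90)/6480 = -90*1/6480 = -1/72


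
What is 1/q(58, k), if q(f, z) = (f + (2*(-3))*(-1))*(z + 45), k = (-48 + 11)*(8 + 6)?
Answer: -1/30272 ≈ -3.3034e-5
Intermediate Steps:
k = -518 (k = -37*14 = -518)
q(f, z) = (6 + f)*(45 + z) (q(f, z) = (f - 6*(-1))*(45 + z) = (f + 6)*(45 + z) = (6 + f)*(45 + z))
1/q(58, k) = 1/(270 + 6*(-518) + 45*58 + 58*(-518)) = 1/(270 - 3108 + 2610 - 30044) = 1/(-30272) = -1/30272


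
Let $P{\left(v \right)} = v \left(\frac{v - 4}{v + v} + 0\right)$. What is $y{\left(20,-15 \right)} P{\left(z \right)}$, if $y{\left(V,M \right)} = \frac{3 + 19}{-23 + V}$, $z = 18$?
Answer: $- \frac{154}{3} \approx -51.333$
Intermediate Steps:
$P{\left(v \right)} = -2 + \frac{v}{2}$ ($P{\left(v \right)} = v \left(\frac{-4 + v}{2 v} + 0\right) = v \frac{-4 + v}{2 v} = -2 + \frac{v}{2}$)
$y{\left(V,M \right)} = \frac{22}{-23 + V}$
$y{\left(20,-15 \right)} P{\left(z \right)} = \frac{22}{-23 + 20} \left(-2 + \frac{1}{2} \cdot 18\right) = \frac{22}{-3} \left(-2 + 9\right) = 22 \left(- \frac{1}{3}\right) 7 = \left(- \frac{22}{3}\right) 7 = - \frac{154}{3}$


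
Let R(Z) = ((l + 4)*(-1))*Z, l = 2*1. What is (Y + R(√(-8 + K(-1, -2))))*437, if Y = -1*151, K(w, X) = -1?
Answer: -65987 - 7866*I ≈ -65987.0 - 7866.0*I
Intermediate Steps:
l = 2
Y = -151
R(Z) = -6*Z (R(Z) = ((2 + 4)*(-1))*Z = (6*(-1))*Z = -6*Z)
(Y + R(√(-8 + K(-1, -2))))*437 = (-151 - 6*√(-8 - 1))*437 = (-151 - 18*I)*437 = -65987 - 7866*I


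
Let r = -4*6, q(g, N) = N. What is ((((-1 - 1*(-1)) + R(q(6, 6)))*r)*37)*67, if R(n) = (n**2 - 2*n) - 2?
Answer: -1308912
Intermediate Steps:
r = -24
R(n) = -2 + n**2 - 2*n
((((-1 - 1*(-1)) + R(q(6, 6)))*r)*37)*67 = ((((-1 - 1*(-1)) + (-2 + 6**2 - 2*6))*(-24))*37)*67 = ((((-1 + 1) + (-2 + 36 - 12))*(-24))*37)*67 = (((0 + 22)*(-24))*37)*67 = ((22*(-24))*37)*67 = -528*37*67 = -19536*67 = -1308912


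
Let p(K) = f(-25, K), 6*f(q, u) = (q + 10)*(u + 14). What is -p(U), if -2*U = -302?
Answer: 825/2 ≈ 412.50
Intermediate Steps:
U = 151 (U = -½*(-302) = 151)
f(q, u) = (10 + q)*(14 + u)/6 (f(q, u) = ((q + 10)*(u + 14))/6 = ((10 + q)*(14 + u))/6 = (10 + q)*(14 + u)/6)
p(K) = -35 - 5*K/2 (p(K) = 70/3 + 5*K/3 + (7/3)*(-25) + (⅙)*(-25)*K = 70/3 + 5*K/3 - 175/3 - 25*K/6 = -35 - 5*K/2)
-p(U) = -(-35 - 5/2*151) = -(-35 - 755/2) = -1*(-825/2) = 825/2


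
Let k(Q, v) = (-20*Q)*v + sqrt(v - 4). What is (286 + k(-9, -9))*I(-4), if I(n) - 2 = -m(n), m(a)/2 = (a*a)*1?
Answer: 40020 - 30*I*sqrt(13) ≈ 40020.0 - 108.17*I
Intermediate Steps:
m(a) = 2*a**2 (m(a) = 2*((a*a)*1) = 2*(a**2*1) = 2*a**2)
k(Q, v) = sqrt(-4 + v) - 20*Q*v (k(Q, v) = -20*Q*v + sqrt(-4 + v) = sqrt(-4 + v) - 20*Q*v)
I(n) = 2 - 2*n**2
(286 + k(-9, -9))*I(-4) = (286 + (sqrt(-4 - 9) - 20*(-9)*(-9)))*(2 - 2*(-4)**2) = (286 + (sqrt(-13) - 1620))*(2 - 2*16) = (286 + (I*sqrt(13) - 1620))*(2 - 32) = (286 + (-1620 + I*sqrt(13)))*(-30) = (-1334 + I*sqrt(13))*(-30) = 40020 - 30*I*sqrt(13)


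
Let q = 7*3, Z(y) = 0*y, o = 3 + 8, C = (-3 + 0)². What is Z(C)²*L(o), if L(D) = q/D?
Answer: 0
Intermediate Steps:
C = 9 (C = (-3)² = 9)
o = 11
Z(y) = 0
q = 21
L(D) = 21/D
Z(C)²*L(o) = 0²*(21/11) = 0*(21*(1/11)) = 0*(21/11) = 0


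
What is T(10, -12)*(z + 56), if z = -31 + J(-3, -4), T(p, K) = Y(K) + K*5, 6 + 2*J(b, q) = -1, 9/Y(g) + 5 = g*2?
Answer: -75207/58 ≈ -1296.7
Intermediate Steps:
Y(g) = 9/(-5 + 2*g) (Y(g) = 9/(-5 + g*2) = 9/(-5 + 2*g))
J(b, q) = -7/2 (J(b, q) = -3 + (½)*(-1) = -3 - ½ = -7/2)
T(p, K) = 5*K + 9/(-5 + 2*K) (T(p, K) = 9/(-5 + 2*K) + K*5 = 9/(-5 + 2*K) + 5*K = 5*K + 9/(-5 + 2*K))
z = -69/2 (z = -31 - 7/2 = -69/2 ≈ -34.500)
T(10, -12)*(z + 56) = ((9 + 5*(-12)*(-5 + 2*(-12)))/(-5 + 2*(-12)))*(-69/2 + 56) = ((9 + 5*(-12)*(-5 - 24))/(-5 - 24))*(43/2) = ((9 + 5*(-12)*(-29))/(-29))*(43/2) = -(9 + 1740)/29*(43/2) = -1/29*1749*(43/2) = -1749/29*43/2 = -75207/58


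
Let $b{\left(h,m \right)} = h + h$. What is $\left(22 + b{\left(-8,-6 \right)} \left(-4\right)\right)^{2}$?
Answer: $7396$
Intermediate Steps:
$b{\left(h,m \right)} = 2 h$
$\left(22 + b{\left(-8,-6 \right)} \left(-4\right)\right)^{2} = \left(22 + 2 \left(-8\right) \left(-4\right)\right)^{2} = \left(22 - -64\right)^{2} = \left(22 + 64\right)^{2} = 86^{2} = 7396$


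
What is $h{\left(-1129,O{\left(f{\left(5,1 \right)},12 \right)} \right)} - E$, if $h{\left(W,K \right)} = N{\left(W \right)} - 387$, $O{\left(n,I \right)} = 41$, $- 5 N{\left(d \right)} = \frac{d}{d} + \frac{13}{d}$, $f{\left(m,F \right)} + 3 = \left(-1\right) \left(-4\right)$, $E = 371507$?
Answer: $- \frac{2099342746}{5645} \approx -3.7189 \cdot 10^{5}$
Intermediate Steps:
$f{\left(m,F \right)} = 1$ ($f{\left(m,F \right)} = -3 - -4 = -3 + 4 = 1$)
$N{\left(d \right)} = - \frac{1}{5} - \frac{13}{5 d}$ ($N{\left(d \right)} = - \frac{\frac{d}{d} + \frac{13}{d}}{5} = - \frac{1 + \frac{13}{d}}{5} = - \frac{1}{5} - \frac{13}{5 d}$)
$h{\left(W,K \right)} = -387 + \frac{-13 - W}{5 W}$ ($h{\left(W,K \right)} = \frac{-13 - W}{5 W} - 387 = -387 + \frac{-13 - W}{5 W}$)
$h{\left(-1129,O{\left(f{\left(5,1 \right)},12 \right)} \right)} - E = \frac{-13 - -2185744}{5 \left(-1129\right)} - 371507 = \frac{1}{5} \left(- \frac{1}{1129}\right) \left(-13 + 2185744\right) - 371507 = \frac{1}{5} \left(- \frac{1}{1129}\right) 2185731 - 371507 = - \frac{2185731}{5645} - 371507 = - \frac{2099342746}{5645}$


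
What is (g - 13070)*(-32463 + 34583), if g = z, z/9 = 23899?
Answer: 428284520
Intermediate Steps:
z = 215091 (z = 9*23899 = 215091)
g = 215091
(g - 13070)*(-32463 + 34583) = (215091 - 13070)*(-32463 + 34583) = 202021*2120 = 428284520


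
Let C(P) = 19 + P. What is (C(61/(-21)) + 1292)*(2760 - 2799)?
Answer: -357110/7 ≈ -51016.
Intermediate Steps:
(C(61/(-21)) + 1292)*(2760 - 2799) = ((19 + 61/(-21)) + 1292)*(2760 - 2799) = ((19 + 61*(-1/21)) + 1292)*(-39) = ((19 - 61/21) + 1292)*(-39) = (338/21 + 1292)*(-39) = (27470/21)*(-39) = -357110/7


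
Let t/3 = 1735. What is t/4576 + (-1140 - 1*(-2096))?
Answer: 4379861/4576 ≈ 957.14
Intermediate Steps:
t = 5205 (t = 3*1735 = 5205)
t/4576 + (-1140 - 1*(-2096)) = 5205/4576 + (-1140 - 1*(-2096)) = 5205*(1/4576) + (-1140 + 2096) = 5205/4576 + 956 = 4379861/4576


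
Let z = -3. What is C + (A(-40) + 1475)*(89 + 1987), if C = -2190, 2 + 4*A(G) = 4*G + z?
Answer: 2974275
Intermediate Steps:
A(G) = -5/4 + G (A(G) = -½ + (4*G - 3)/4 = -½ + (-3 + 4*G)/4 = -½ + (-¾ + G) = -5/4 + G)
C + (A(-40) + 1475)*(89 + 1987) = -2190 + ((-5/4 - 40) + 1475)*(89 + 1987) = -2190 + (-165/4 + 1475)*2076 = -2190 + (5735/4)*2076 = -2190 + 2976465 = 2974275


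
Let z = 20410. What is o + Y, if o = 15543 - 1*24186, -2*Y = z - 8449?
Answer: -29247/2 ≈ -14624.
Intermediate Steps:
Y = -11961/2 (Y = -(20410 - 8449)/2 = -1/2*11961 = -11961/2 ≈ -5980.5)
o = -8643 (o = 15543 - 24186 = -8643)
o + Y = -8643 - 11961/2 = -29247/2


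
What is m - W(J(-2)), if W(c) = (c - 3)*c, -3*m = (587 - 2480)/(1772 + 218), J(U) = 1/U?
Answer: -5703/3980 ≈ -1.4329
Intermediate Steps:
J(U) = 1/U
m = 631/1990 (m = -(587 - 2480)/(3*(1772 + 218)) = -(-631)/1990 = -1/3*(-1893/1990) = 631/1990 ≈ 0.31709)
W(c) = c*(-3 + c) (W(c) = (-3 + c)*c = c*(-3 + c))
m - W(J(-2)) = 631/1990 - (-3 + 1/(-2))/(-2) = 631/1990 - (-1)*(-3 - 1/2)/2 = 631/1990 - (-1)*(-7)/(2*2) = 631/1990 - 1*7/4 = 631/1990 - 7/4 = -5703/3980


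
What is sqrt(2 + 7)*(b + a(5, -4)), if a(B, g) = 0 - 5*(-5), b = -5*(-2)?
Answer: 105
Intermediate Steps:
b = 10
a(B, g) = 25 (a(B, g) = 0 + 25 = 25)
sqrt(2 + 7)*(b + a(5, -4)) = sqrt(2 + 7)*(10 + 25) = sqrt(9)*35 = 3*35 = 105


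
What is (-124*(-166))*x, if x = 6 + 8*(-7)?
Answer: -1029200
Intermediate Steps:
x = -50 (x = 6 - 56 = -50)
(-124*(-166))*x = -124*(-166)*(-50) = 20584*(-50) = -1029200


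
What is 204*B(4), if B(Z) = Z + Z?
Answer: 1632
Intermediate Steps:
B(Z) = 2*Z
204*B(4) = 204*(2*4) = 204*8 = 1632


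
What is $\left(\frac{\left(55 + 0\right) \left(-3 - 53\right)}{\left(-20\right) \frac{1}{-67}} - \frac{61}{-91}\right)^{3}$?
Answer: $- \frac{827610706567532133}{753571} \approx -1.0983 \cdot 10^{12}$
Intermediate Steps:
$\left(\frac{\left(55 + 0\right) \left(-3 - 53\right)}{\left(-20\right) \frac{1}{-67}} - \frac{61}{-91}\right)^{3} = \left(\frac{55 \left(-56\right)}{\left(-20\right) \left(- \frac{1}{67}\right)} - - \frac{61}{91}\right)^{3} = \left(- \frac{3080}{\frac{20}{67}} + \frac{61}{91}\right)^{3} = \left(\left(-3080\right) \frac{67}{20} + \frac{61}{91}\right)^{3} = \left(-10318 + \frac{61}{91}\right)^{3} = \left(- \frac{938877}{91}\right)^{3} = - \frac{827610706567532133}{753571}$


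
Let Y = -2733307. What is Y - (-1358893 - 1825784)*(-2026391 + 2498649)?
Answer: 1503986457359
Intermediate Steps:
Y - (-1358893 - 1825784)*(-2026391 + 2498649) = -2733307 - (-1358893 - 1825784)*(-2026391 + 2498649) = -2733307 - (-3184677)*472258 = -2733307 - 1*(-1503989190666) = -2733307 + 1503989190666 = 1503986457359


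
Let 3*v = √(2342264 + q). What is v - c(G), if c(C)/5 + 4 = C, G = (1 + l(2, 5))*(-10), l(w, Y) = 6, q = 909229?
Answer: 370 + 7*√7373 ≈ 971.06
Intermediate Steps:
G = -70 (G = (1 + 6)*(-10) = 7*(-10) = -70)
c(C) = -20 + 5*C
v = 7*√7373 (v = √(2342264 + 909229)/3 = √3251493/3 = (21*√7373)/3 = 7*√7373 ≈ 601.06)
v - c(G) = 7*√7373 - (-20 + 5*(-70)) = 7*√7373 - (-20 - 350) = 7*√7373 - 1*(-370) = 7*√7373 + 370 = 370 + 7*√7373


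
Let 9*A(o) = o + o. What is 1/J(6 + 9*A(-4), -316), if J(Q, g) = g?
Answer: -1/316 ≈ -0.0031646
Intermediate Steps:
A(o) = 2*o/9 (A(o) = (o + o)/9 = (2*o)/9 = 2*o/9)
1/J(6 + 9*A(-4), -316) = 1/(-316) = -1/316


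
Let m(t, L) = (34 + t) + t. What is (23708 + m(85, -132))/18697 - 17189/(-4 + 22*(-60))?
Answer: 50434603/3536404 ≈ 14.262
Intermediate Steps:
m(t, L) = 34 + 2*t
(23708 + m(85, -132))/18697 - 17189/(-4 + 22*(-60)) = (23708 + (34 + 2*85))/18697 - 17189/(-4 + 22*(-60)) = (23708 + (34 + 170))*(1/18697) - 17189/(-4 - 1320) = (23708 + 204)*(1/18697) - 17189/(-1324) = 23912*(1/18697) - 17189*(-1/1324) = 3416/2671 + 17189/1324 = 50434603/3536404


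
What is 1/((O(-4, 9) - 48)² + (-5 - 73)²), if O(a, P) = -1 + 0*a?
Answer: 1/8485 ≈ 0.00011786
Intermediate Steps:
O(a, P) = -1 (O(a, P) = -1 + 0 = -1)
1/((O(-4, 9) - 48)² + (-5 - 73)²) = 1/((-1 - 48)² + (-5 - 73)²) = 1/((-49)² + (-78)²) = 1/(2401 + 6084) = 1/8485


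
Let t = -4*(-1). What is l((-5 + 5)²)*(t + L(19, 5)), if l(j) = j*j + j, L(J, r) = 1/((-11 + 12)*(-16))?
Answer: 0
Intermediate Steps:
L(J, r) = -1/16 (L(J, r) = -1/16/1 = 1*(-1/16) = -1/16)
l(j) = j + j² (l(j) = j² + j = j + j²)
t = 4
l((-5 + 5)²)*(t + L(19, 5)) = ((-5 + 5)²*(1 + (-5 + 5)²))*(4 - 1/16) = (0²*(1 + 0²))*(63/16) = (0*(1 + 0))*(63/16) = (0*1)*(63/16) = 0*(63/16) = 0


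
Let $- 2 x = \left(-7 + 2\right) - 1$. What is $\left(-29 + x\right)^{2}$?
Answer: $676$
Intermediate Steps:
$x = 3$ ($x = - \frac{\left(-7 + 2\right) - 1}{2} = - \frac{-5 - 1}{2} = \left(- \frac{1}{2}\right) \left(-6\right) = 3$)
$\left(-29 + x\right)^{2} = \left(-29 + 3\right)^{2} = \left(-26\right)^{2} = 676$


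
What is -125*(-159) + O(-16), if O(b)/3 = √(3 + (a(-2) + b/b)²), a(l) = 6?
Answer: 19875 + 6*√13 ≈ 19897.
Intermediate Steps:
O(b) = 6*√13 (O(b) = 3*√(3 + (6 + b/b)²) = 3*√(3 + (6 + 1)²) = 3*√(3 + 7²) = 3*√(3 + 49) = 3*√52 = 3*(2*√13) = 6*√13)
-125*(-159) + O(-16) = -125*(-159) + 6*√13 = 19875 + 6*√13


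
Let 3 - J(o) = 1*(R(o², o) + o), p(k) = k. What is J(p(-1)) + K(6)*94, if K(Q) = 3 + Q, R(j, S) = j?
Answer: 849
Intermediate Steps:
J(o) = 3 - o - o² (J(o) = 3 - (o² + o) = 3 - (o + o²) = 3 + (-o - o²) = 3 - o - o²)
J(p(-1)) + K(6)*94 = (3 - 1*(-1) - 1*(-1)²) + (3 + 6)*94 = (3 + 1 - 1*1) + 9*94 = (3 + 1 - 1) + 846 = 3 + 846 = 849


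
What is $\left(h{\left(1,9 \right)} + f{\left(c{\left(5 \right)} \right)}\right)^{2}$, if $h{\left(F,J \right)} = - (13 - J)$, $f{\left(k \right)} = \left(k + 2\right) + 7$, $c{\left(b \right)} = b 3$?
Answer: $400$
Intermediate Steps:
$c{\left(b \right)} = 3 b$
$f{\left(k \right)} = 9 + k$ ($f{\left(k \right)} = \left(2 + k\right) + 7 = 9 + k$)
$h{\left(F,J \right)} = -13 + J$
$\left(h{\left(1,9 \right)} + f{\left(c{\left(5 \right)} \right)}\right)^{2} = \left(\left(-13 + 9\right) + \left(9 + 3 \cdot 5\right)\right)^{2} = \left(-4 + \left(9 + 15\right)\right)^{2} = \left(-4 + 24\right)^{2} = 20^{2} = 400$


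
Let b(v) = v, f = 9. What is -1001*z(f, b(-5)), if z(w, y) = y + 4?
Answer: 1001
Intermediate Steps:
z(w, y) = 4 + y
-1001*z(f, b(-5)) = -1001*(4 - 5) = -1001*(-1) = 1001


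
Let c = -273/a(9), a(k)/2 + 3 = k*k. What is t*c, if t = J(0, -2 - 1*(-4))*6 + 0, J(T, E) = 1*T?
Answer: 0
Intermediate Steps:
J(T, E) = T
a(k) = -6 + 2*k² (a(k) = -6 + 2*(k*k) = -6 + 2*k²)
t = 0 (t = 0*6 + 0 = 0 + 0 = 0)
c = -7/4 (c = -273/(-6 + 2*9²) = -273/(-6 + 2*81) = -273/(-6 + 162) = -273/156 = -273*1/156 = -7/4 ≈ -1.7500)
t*c = 0*(-7/4) = 0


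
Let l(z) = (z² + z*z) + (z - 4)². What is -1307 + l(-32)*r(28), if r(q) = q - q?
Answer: -1307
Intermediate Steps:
r(q) = 0
l(z) = (-4 + z)² + 2*z² (l(z) = (z² + z²) + (-4 + z)² = 2*z² + (-4 + z)² = (-4 + z)² + 2*z²)
-1307 + l(-32)*r(28) = -1307 + ((-4 - 32)² + 2*(-32)²)*0 = -1307 + ((-36)² + 2*1024)*0 = -1307 + (1296 + 2048)*0 = -1307 + 3344*0 = -1307 + 0 = -1307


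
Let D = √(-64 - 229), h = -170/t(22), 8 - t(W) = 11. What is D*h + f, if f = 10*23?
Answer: 230 + 170*I*√293/3 ≈ 230.0 + 969.98*I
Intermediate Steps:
t(W) = -3 (t(W) = 8 - 1*11 = 8 - 11 = -3)
f = 230
h = 170/3 (h = -170/(-3) = -170*(-⅓) = 170/3 ≈ 56.667)
D = I*√293 (D = √(-293) = I*√293 ≈ 17.117*I)
D*h + f = (I*√293)*(170/3) + 230 = 170*I*√293/3 + 230 = 230 + 170*I*√293/3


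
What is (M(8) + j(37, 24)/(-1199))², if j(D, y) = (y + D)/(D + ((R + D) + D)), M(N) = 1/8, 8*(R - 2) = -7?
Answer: 1148324416801/74029228992576 ≈ 0.015512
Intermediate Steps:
R = 9/8 (R = 2 + (⅛)*(-7) = 2 - 7/8 = 9/8 ≈ 1.1250)
M(N) = ⅛
j(D, y) = (D + y)/(9/8 + 3*D) (j(D, y) = (y + D)/(D + ((9/8 + D) + D)) = (D + y)/(D + (9/8 + 2*D)) = (D + y)/(9/8 + 3*D))
(M(8) + j(37, 24)/(-1199))² = (⅛ + (8*(37 + 24)/(3*(3 + 8*37)))/(-1199))² = (⅛ + ((8/3)*61/(3 + 296))*(-1/1199))² = (⅛ + ((8/3)*61/299)*(-1/1199))² = (⅛ + ((8/3)*(1/299)*61)*(-1/1199))² = (⅛ + (488/897)*(-1/1199))² = (⅛ - 488/1075503)² = (1071599/8604024)² = 1148324416801/74029228992576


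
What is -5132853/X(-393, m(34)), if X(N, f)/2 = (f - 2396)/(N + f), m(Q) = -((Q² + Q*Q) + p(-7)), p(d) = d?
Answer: -2308072899/1567 ≈ -1.4729e+6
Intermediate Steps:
m(Q) = 7 - 2*Q² (m(Q) = -((Q² + Q*Q) - 7) = -((Q² + Q²) - 7) = -(2*Q² - 7) = -(-7 + 2*Q²) = 7 - 2*Q²)
X(N, f) = 2*(-2396 + f)/(N + f) (X(N, f) = 2*((f - 2396)/(N + f)) = 2*((-2396 + f)/(N + f)) = 2*(-2396 + f)/(N + f))
-5132853/X(-393, m(34)) = -5132853*(-393 + (7 - 2*34²))/(2*(-2396 + (7 - 2*34²))) = -5132853*(-393 + (7 - 2*1156))/(2*(-2396 + (7 - 2*1156))) = -5132853*(-393 + (7 - 2312))/(2*(-2396 + (7 - 2312))) = -5132853*(-393 - 2305)/(2*(-2396 - 2305)) = -5132853/(2*(-4701)/(-2698)) = -5132853/(2*(-1/2698)*(-4701)) = -5132853/4701/1349 = -5132853*1349/4701 = -2308072899/1567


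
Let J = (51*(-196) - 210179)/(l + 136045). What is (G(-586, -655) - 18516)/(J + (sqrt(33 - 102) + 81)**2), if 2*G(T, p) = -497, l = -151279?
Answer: 285858393*I/(-99119303*I + 2467908*sqrt(69)) ≈ -2.7657 + 0.572*I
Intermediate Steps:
G(T, p) = -497/2 (G(T, p) = (1/2)*(-497) = -497/2)
J = 220175/15234 (J = (51*(-196) - 210179)/(-151279 + 136045) = (-9996 - 210179)/(-15234) = -220175*(-1/15234) = 220175/15234 ≈ 14.453)
(G(-586, -655) - 18516)/(J + (sqrt(33 - 102) + 81)**2) = (-497/2 - 18516)/(220175/15234 + (sqrt(33 - 102) + 81)**2) = -37529/(2*(220175/15234 + (sqrt(-69) + 81)**2)) = -37529/(2*(220175/15234 + (I*sqrt(69) + 81)**2)) = -37529/(2*(220175/15234 + (81 + I*sqrt(69))**2))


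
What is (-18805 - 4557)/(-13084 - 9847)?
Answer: 23362/22931 ≈ 1.0188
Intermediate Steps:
(-18805 - 4557)/(-13084 - 9847) = -23362/(-22931) = -23362*(-1/22931) = 23362/22931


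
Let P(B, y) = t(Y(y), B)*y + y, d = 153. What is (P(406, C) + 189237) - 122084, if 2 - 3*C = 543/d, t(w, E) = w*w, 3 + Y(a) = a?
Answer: 240488924894/3581577 ≈ 67146.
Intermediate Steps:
Y(a) = -3 + a
t(w, E) = w²
C = -79/153 (C = ⅔ - 181/153 = -79/153 ≈ -0.51634)
P(B, y) = y + y*(-3 + y)² (P(B, y) = (-3 + y)²*y + y = y*(-3 + y)² + y = y + y*(-3 + y)²)
(P(406, C) + 189237) - 122084 = (-79*(1 + (-3 - 79/153)²)/153 + 189237) - 122084 = (-79*(1 + (-538/153)²)/153 + 189237) - 122084 = (-79*(1 + 289444/23409)/153 + 189237) - 122084 = (-79/153*312853/23409 + 189237) - 122084 = (-24715387/3581577 + 189237) - 122084 = 677742171362/3581577 - 122084 = 240488924894/3581577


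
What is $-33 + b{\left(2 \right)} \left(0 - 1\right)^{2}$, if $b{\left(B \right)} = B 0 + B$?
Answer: $-31$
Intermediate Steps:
$b{\left(B \right)} = B$ ($b{\left(B \right)} = 0 + B = B$)
$-33 + b{\left(2 \right)} \left(0 - 1\right)^{2} = -33 + 2 \left(0 - 1\right)^{2} = -33 + 2 \left(-1\right)^{2} = -33 + 2 \cdot 1 = -33 + 2 = -31$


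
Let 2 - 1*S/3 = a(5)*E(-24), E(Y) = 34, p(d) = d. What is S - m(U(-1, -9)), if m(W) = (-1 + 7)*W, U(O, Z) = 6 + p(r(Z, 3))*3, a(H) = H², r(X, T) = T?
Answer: -2634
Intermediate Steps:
U(O, Z) = 15 (U(O, Z) = 6 + 3*3 = 6 + 9 = 15)
S = -2544 (S = 6 - 3*5²*34 = 6 - 75*34 = 6 - 3*850 = 6 - 2550 = -2544)
m(W) = 6*W
S - m(U(-1, -9)) = -2544 - 6*15 = -2544 - 1*90 = -2544 - 90 = -2634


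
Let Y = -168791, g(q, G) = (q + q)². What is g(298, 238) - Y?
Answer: 524007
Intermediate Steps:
g(q, G) = 4*q² (g(q, G) = (2*q)² = 4*q²)
g(298, 238) - Y = 4*298² - 1*(-168791) = 4*88804 + 168791 = 355216 + 168791 = 524007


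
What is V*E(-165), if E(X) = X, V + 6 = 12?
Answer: -990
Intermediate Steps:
V = 6 (V = -6 + 12 = 6)
V*E(-165) = 6*(-165) = -990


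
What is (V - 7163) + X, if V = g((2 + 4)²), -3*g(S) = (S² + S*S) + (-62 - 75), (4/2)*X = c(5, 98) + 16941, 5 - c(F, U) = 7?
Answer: 2929/6 ≈ 488.17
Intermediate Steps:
c(F, U) = -2 (c(F, U) = 5 - 1*7 = 5 - 7 = -2)
X = 16939/2 (X = (-2 + 16941)/2 = (½)*16939 = 16939/2 ≈ 8469.5)
g(S) = 137/3 - 2*S²/3 (g(S) = -((S² + S*S) + (-62 - 75))/3 = -((S² + S²) - 137)/3 = -(2*S² - 137)/3 = -(-137 + 2*S²)/3 = 137/3 - 2*S²/3)
V = -2455/3 (V = 137/3 - 2*(2 + 4)⁴/3 = 137/3 - 2*(6²)²/3 = 137/3 - ⅔*36² = 137/3 - ⅔*1296 = 137/3 - 864 = -2455/3 ≈ -818.33)
(V - 7163) + X = (-2455/3 - 7163) + 16939/2 = -23944/3 + 16939/2 = 2929/6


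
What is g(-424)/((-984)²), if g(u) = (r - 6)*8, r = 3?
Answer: -1/40344 ≈ -2.4787e-5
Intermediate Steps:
g(u) = -24 (g(u) = (3 - 6)*8 = -3*8 = -24)
g(-424)/((-984)²) = -24/((-984)²) = -24/968256 = -24*1/968256 = -1/40344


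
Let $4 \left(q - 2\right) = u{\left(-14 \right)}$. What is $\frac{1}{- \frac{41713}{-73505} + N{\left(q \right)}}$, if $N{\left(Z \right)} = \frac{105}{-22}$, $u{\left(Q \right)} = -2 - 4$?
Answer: $- \frac{1617110}{6800339} \approx -0.2378$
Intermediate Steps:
$u{\left(Q \right)} = -6$
$q = \frac{1}{2}$ ($q = 2 + \frac{1}{4} \left(-6\right) = 2 - \frac{3}{2} = \frac{1}{2} \approx 0.5$)
$N{\left(Z \right)} = - \frac{105}{22}$ ($N{\left(Z \right)} = 105 \left(- \frac{1}{22}\right) = - \frac{105}{22}$)
$\frac{1}{- \frac{41713}{-73505} + N{\left(q \right)}} = \frac{1}{- \frac{41713}{-73505} - \frac{105}{22}} = \frac{1}{\left(-41713\right) \left(- \frac{1}{73505}\right) - \frac{105}{22}} = \frac{1}{\frac{41713}{73505} - \frac{105}{22}} = \frac{1}{- \frac{6800339}{1617110}} = - \frac{1617110}{6800339}$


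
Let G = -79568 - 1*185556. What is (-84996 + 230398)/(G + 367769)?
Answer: 145402/102645 ≈ 1.4166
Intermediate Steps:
G = -265124 (G = -79568 - 185556 = -265124)
(-84996 + 230398)/(G + 367769) = (-84996 + 230398)/(-265124 + 367769) = 145402/102645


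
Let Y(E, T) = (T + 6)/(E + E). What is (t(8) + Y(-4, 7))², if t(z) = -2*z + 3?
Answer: 13689/64 ≈ 213.89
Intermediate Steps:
t(z) = 3 - 2*z
Y(E, T) = (6 + T)/(2*E) (Y(E, T) = (6 + T)/((2*E)) = (6 + T)*(1/(2*E)) = (6 + T)/(2*E))
(t(8) + Y(-4, 7))² = ((3 - 2*8) + (½)*(6 + 7)/(-4))² = ((3 - 16) + (½)*(-¼)*13)² = (-13 - 13/8)² = (-117/8)² = 13689/64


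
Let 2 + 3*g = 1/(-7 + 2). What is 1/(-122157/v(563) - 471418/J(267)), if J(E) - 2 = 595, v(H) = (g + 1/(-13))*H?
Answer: -53105538/27713609617 ≈ -0.0019162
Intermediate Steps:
g = -11/15 (g = -2/3 + 1/(3*(-7 + 2)) = -2/3 + (1/3)/(-5) = -2/3 + (1/3)*(-1/5) = -2/3 - 1/15 = -11/15 ≈ -0.73333)
v(H) = -158*H/195 (v(H) = (-11/15 + 1/(-13))*H = (-11/15 - 1/13)*H = -158*H/195)
J(E) = 597 (J(E) = 2 + 595 = 597)
1/(-122157/v(563) - 471418/J(267)) = 1/(-122157/((-158/195*563)) - 471418/597) = 1/(-122157/(-88954/195) - 471418*1/597) = 1/(-122157*(-195/88954) - 471418/597) = 1/(23820615/88954 - 471418/597) = 1/(-27713609617/53105538) = -53105538/27713609617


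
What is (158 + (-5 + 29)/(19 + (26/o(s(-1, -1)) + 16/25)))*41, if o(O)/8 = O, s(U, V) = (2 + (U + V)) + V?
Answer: 10715842/1639 ≈ 6538.0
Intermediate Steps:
s(U, V) = 2 + U + 2*V (s(U, V) = (2 + U + V) + V = 2 + U + 2*V)
o(O) = 8*O
(158 + (-5 + 29)/(19 + (26/o(s(-1, -1)) + 16/25)))*41 = (158 + (-5 + 29)/(19 + (26/((8*(2 - 1 + 2*(-1)))) + 16/25)))*41 = (158 + 24/(19 + (26/((8*(2 - 1 - 2))) + 16*(1/25))))*41 = (158 + 24/(19 + (26/((8*(-1))) + 16/25)))*41 = (158 + 24/(19 + (26/(-8) + 16/25)))*41 = (158 + 24/(19 + (26*(-⅛) + 16/25)))*41 = (158 + 24/(19 + (-13/4 + 16/25)))*41 = (158 + 24/(19 - 261/100))*41 = (158 + 24/(1639/100))*41 = (158 + 24*(100/1639))*41 = (158 + 2400/1639)*41 = (261362/1639)*41 = 10715842/1639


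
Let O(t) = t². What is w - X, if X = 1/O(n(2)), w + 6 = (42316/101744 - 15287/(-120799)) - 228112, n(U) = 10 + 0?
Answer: -4380772642891454/19204021025 ≈ -2.2812e+5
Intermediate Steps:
n(U) = 10
w = -700923592136199/3072643364 (w = -6 + ((42316/101744 - 15287/(-120799)) - 228112) = -6 + ((42316*(1/101744) - 15287*(-1/120799)) - 228112) = -6 + ((10579/25436 + 15287/120799) - 228112) = -6 + (1666772753/3072643364 - 228112) = -6 - 700905156276015/3072643364 = -700923592136199/3072643364 ≈ -2.2812e+5)
X = 1/100 (X = 1/(10²) = 1/100 ≈ 0.010000)
w - X = -700923592136199/3072643364 - 1*1/100 = -700923592136199/3072643364 - 1/100 = -4380772642891454/19204021025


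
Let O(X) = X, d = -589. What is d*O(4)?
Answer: -2356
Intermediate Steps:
d*O(4) = -589*4 = -2356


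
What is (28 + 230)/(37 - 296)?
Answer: -258/259 ≈ -0.99614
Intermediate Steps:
(28 + 230)/(37 - 296) = 258/(-259) = 258*(-1/259) = -258/259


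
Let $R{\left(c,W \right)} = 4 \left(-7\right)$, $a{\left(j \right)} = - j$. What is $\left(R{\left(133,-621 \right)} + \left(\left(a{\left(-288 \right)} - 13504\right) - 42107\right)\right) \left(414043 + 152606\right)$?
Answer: $-31364588799$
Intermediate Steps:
$R{\left(c,W \right)} = -28$
$\left(R{\left(133,-621 \right)} + \left(\left(a{\left(-288 \right)} - 13504\right) - 42107\right)\right) \left(414043 + 152606\right) = \left(-28 - 55323\right) \left(414043 + 152606\right) = \left(-28 + \left(\left(288 - 13504\right) - 42107\right)\right) 566649 = \left(-28 - 55323\right) 566649 = \left(-55351\right) 566649 = -31364588799$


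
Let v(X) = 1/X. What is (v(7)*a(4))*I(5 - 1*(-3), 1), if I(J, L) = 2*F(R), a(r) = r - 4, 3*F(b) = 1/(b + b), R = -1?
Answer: 0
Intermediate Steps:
F(b) = 1/(6*b) (F(b) = 1/(3*(b + b)) = 1/(3*((2*b))) = (1/(2*b))/3 = 1/(6*b))
a(r) = -4 + r
I(J, L) = -⅓ (I(J, L) = 2*((⅙)/(-1)) = 2*((⅙)*(-1)) = 2*(-⅙) = -⅓)
(v(7)*a(4))*I(5 - 1*(-3), 1) = ((-4 + 4)/7)*(-⅓) = ((⅐)*0)*(-⅓) = 0*(-⅓) = 0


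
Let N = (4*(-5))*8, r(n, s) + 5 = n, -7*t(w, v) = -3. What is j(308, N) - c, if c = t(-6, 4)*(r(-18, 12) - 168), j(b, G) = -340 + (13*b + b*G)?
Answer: -318739/7 ≈ -45534.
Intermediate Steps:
t(w, v) = 3/7 (t(w, v) = -⅐*(-3) = 3/7)
r(n, s) = -5 + n
N = -160 (N = -20*8 = -160)
j(b, G) = -340 + 13*b + G*b (j(b, G) = -340 + (13*b + G*b) = -340 + 13*b + G*b)
c = -573/7 (c = 3*((-5 - 18) - 168)/7 = 3*(-23 - 168)/7 = (3/7)*(-191) = -573/7 ≈ -81.857)
j(308, N) - c = (-340 + 13*308 - 160*308) - 1*(-573/7) = (-340 + 4004 - 49280) + 573/7 = -45616 + 573/7 = -318739/7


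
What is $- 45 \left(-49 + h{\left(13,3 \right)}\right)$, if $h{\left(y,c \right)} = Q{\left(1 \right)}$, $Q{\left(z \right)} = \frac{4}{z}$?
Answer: $2025$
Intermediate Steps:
$h{\left(y,c \right)} = 4$ ($h{\left(y,c \right)} = \frac{4}{1} = 4 \cdot 1 = 4$)
$- 45 \left(-49 + h{\left(13,3 \right)}\right) = - 45 \left(-49 + 4\right) = \left(-45\right) \left(-45\right) = 2025$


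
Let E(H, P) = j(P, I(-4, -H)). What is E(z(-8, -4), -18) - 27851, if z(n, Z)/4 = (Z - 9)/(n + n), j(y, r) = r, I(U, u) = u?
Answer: -111417/4 ≈ -27854.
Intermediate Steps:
z(n, Z) = 2*(-9 + Z)/n (z(n, Z) = 4*((Z - 9)/(n + n)) = 4*((-9 + Z)/((2*n))) = 4*((-9 + Z)*(1/(2*n))) = 4*((-9 + Z)/(2*n)) = 2*(-9 + Z)/n)
E(H, P) = -H
E(z(-8, -4), -18) - 27851 = -2*(-9 - 4)/(-8) - 27851 = -2*(-1)*(-13)/8 - 27851 = -1*13/4 - 27851 = -13/4 - 27851 = -111417/4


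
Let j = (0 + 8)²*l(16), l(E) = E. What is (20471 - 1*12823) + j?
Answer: 8672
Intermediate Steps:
j = 1024 (j = (0 + 8)²*16 = 8²*16 = 64*16 = 1024)
(20471 - 1*12823) + j = (20471 - 1*12823) + 1024 = (20471 - 12823) + 1024 = 7648 + 1024 = 8672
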